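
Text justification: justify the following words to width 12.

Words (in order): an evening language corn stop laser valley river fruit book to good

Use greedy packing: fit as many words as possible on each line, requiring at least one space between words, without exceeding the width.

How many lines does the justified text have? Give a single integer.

Answer: 6

Derivation:
Line 1: ['an', 'evening'] (min_width=10, slack=2)
Line 2: ['language'] (min_width=8, slack=4)
Line 3: ['corn', 'stop'] (min_width=9, slack=3)
Line 4: ['laser', 'valley'] (min_width=12, slack=0)
Line 5: ['river', 'fruit'] (min_width=11, slack=1)
Line 6: ['book', 'to', 'good'] (min_width=12, slack=0)
Total lines: 6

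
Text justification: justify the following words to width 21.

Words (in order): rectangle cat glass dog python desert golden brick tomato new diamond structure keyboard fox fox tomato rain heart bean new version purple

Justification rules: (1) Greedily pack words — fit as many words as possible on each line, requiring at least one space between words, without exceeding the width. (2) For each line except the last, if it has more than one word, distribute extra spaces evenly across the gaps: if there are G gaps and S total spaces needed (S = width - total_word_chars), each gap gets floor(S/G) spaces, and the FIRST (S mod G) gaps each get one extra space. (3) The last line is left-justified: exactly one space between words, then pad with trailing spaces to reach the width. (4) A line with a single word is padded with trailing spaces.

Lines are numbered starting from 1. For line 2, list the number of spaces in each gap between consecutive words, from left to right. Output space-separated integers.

Answer: 3 3

Derivation:
Line 1: ['rectangle', 'cat', 'glass'] (min_width=19, slack=2)
Line 2: ['dog', 'python', 'desert'] (min_width=17, slack=4)
Line 3: ['golden', 'brick', 'tomato'] (min_width=19, slack=2)
Line 4: ['new', 'diamond', 'structure'] (min_width=21, slack=0)
Line 5: ['keyboard', 'fox', 'fox'] (min_width=16, slack=5)
Line 6: ['tomato', 'rain', 'heart'] (min_width=17, slack=4)
Line 7: ['bean', 'new', 'version'] (min_width=16, slack=5)
Line 8: ['purple'] (min_width=6, slack=15)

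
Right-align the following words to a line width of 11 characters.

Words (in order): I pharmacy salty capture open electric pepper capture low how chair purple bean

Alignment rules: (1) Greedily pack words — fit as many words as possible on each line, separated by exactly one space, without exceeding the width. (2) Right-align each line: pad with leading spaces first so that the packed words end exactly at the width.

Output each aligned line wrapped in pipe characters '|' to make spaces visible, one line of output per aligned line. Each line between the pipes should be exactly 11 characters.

Answer: | I pharmacy|
|      salty|
|    capture|
|       open|
|   electric|
|     pepper|
|capture low|
|  how chair|
|purple bean|

Derivation:
Line 1: ['I', 'pharmacy'] (min_width=10, slack=1)
Line 2: ['salty'] (min_width=5, slack=6)
Line 3: ['capture'] (min_width=7, slack=4)
Line 4: ['open'] (min_width=4, slack=7)
Line 5: ['electric'] (min_width=8, slack=3)
Line 6: ['pepper'] (min_width=6, slack=5)
Line 7: ['capture', 'low'] (min_width=11, slack=0)
Line 8: ['how', 'chair'] (min_width=9, slack=2)
Line 9: ['purple', 'bean'] (min_width=11, slack=0)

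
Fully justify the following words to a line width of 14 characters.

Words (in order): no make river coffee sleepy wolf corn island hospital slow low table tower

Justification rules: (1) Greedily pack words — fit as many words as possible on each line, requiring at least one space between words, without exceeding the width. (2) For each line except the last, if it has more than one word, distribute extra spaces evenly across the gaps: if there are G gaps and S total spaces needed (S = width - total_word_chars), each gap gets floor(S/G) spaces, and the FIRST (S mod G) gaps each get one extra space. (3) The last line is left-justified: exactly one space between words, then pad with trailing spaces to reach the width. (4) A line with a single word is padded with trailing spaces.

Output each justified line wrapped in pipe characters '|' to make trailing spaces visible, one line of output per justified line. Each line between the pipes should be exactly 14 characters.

Answer: |no  make river|
|coffee  sleepy|
|wolf      corn|
|island        |
|hospital  slow|
|low      table|
|tower         |

Derivation:
Line 1: ['no', 'make', 'river'] (min_width=13, slack=1)
Line 2: ['coffee', 'sleepy'] (min_width=13, slack=1)
Line 3: ['wolf', 'corn'] (min_width=9, slack=5)
Line 4: ['island'] (min_width=6, slack=8)
Line 5: ['hospital', 'slow'] (min_width=13, slack=1)
Line 6: ['low', 'table'] (min_width=9, slack=5)
Line 7: ['tower'] (min_width=5, slack=9)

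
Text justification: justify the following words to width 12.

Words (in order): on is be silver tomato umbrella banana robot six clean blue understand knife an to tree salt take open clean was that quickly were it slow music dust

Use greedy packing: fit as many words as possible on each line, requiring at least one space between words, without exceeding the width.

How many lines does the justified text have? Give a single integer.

Line 1: ['on', 'is', 'be'] (min_width=8, slack=4)
Line 2: ['silver'] (min_width=6, slack=6)
Line 3: ['tomato'] (min_width=6, slack=6)
Line 4: ['umbrella'] (min_width=8, slack=4)
Line 5: ['banana', 'robot'] (min_width=12, slack=0)
Line 6: ['six', 'clean'] (min_width=9, slack=3)
Line 7: ['blue'] (min_width=4, slack=8)
Line 8: ['understand'] (min_width=10, slack=2)
Line 9: ['knife', 'an', 'to'] (min_width=11, slack=1)
Line 10: ['tree', 'salt'] (min_width=9, slack=3)
Line 11: ['take', 'open'] (min_width=9, slack=3)
Line 12: ['clean', 'was'] (min_width=9, slack=3)
Line 13: ['that', 'quickly'] (min_width=12, slack=0)
Line 14: ['were', 'it', 'slow'] (min_width=12, slack=0)
Line 15: ['music', 'dust'] (min_width=10, slack=2)
Total lines: 15

Answer: 15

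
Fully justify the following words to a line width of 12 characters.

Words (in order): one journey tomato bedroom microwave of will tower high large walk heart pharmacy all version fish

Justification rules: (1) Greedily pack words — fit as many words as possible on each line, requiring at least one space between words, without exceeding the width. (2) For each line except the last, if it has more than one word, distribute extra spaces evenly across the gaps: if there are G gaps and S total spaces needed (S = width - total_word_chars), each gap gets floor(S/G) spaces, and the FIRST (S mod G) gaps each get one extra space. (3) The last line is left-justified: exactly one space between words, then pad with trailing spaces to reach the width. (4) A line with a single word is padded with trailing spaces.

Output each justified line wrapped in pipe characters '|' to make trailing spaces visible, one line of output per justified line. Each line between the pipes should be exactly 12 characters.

Line 1: ['one', 'journey'] (min_width=11, slack=1)
Line 2: ['tomato'] (min_width=6, slack=6)
Line 3: ['bedroom'] (min_width=7, slack=5)
Line 4: ['microwave', 'of'] (min_width=12, slack=0)
Line 5: ['will', 'tower'] (min_width=10, slack=2)
Line 6: ['high', 'large'] (min_width=10, slack=2)
Line 7: ['walk', 'heart'] (min_width=10, slack=2)
Line 8: ['pharmacy', 'all'] (min_width=12, slack=0)
Line 9: ['version', 'fish'] (min_width=12, slack=0)

Answer: |one  journey|
|tomato      |
|bedroom     |
|microwave of|
|will   tower|
|high   large|
|walk   heart|
|pharmacy all|
|version fish|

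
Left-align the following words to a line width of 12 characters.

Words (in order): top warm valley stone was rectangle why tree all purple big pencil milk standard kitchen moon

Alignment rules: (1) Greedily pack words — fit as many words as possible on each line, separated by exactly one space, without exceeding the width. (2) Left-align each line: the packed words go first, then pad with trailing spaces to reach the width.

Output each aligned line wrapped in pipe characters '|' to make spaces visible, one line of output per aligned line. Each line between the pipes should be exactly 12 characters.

Line 1: ['top', 'warm'] (min_width=8, slack=4)
Line 2: ['valley', 'stone'] (min_width=12, slack=0)
Line 3: ['was'] (min_width=3, slack=9)
Line 4: ['rectangle'] (min_width=9, slack=3)
Line 5: ['why', 'tree', 'all'] (min_width=12, slack=0)
Line 6: ['purple', 'big'] (min_width=10, slack=2)
Line 7: ['pencil', 'milk'] (min_width=11, slack=1)
Line 8: ['standard'] (min_width=8, slack=4)
Line 9: ['kitchen', 'moon'] (min_width=12, slack=0)

Answer: |top warm    |
|valley stone|
|was         |
|rectangle   |
|why tree all|
|purple big  |
|pencil milk |
|standard    |
|kitchen moon|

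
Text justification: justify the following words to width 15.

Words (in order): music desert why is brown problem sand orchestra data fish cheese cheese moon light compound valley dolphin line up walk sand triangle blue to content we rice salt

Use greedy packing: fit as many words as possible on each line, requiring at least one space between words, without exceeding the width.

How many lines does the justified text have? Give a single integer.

Line 1: ['music', 'desert'] (min_width=12, slack=3)
Line 2: ['why', 'is', 'brown'] (min_width=12, slack=3)
Line 3: ['problem', 'sand'] (min_width=12, slack=3)
Line 4: ['orchestra', 'data'] (min_width=14, slack=1)
Line 5: ['fish', 'cheese'] (min_width=11, slack=4)
Line 6: ['cheese', 'moon'] (min_width=11, slack=4)
Line 7: ['light', 'compound'] (min_width=14, slack=1)
Line 8: ['valley', 'dolphin'] (min_width=14, slack=1)
Line 9: ['line', 'up', 'walk'] (min_width=12, slack=3)
Line 10: ['sand', 'triangle'] (min_width=13, slack=2)
Line 11: ['blue', 'to', 'content'] (min_width=15, slack=0)
Line 12: ['we', 'rice', 'salt'] (min_width=12, slack=3)
Total lines: 12

Answer: 12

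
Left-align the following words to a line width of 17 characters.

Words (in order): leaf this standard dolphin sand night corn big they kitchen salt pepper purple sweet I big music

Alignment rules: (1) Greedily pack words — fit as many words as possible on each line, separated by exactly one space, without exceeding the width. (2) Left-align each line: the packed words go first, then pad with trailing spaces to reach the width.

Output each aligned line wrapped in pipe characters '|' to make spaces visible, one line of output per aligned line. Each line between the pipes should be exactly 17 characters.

Line 1: ['leaf', 'this'] (min_width=9, slack=8)
Line 2: ['standard', 'dolphin'] (min_width=16, slack=1)
Line 3: ['sand', 'night', 'corn'] (min_width=15, slack=2)
Line 4: ['big', 'they', 'kitchen'] (min_width=16, slack=1)
Line 5: ['salt', 'pepper'] (min_width=11, slack=6)
Line 6: ['purple', 'sweet', 'I'] (min_width=14, slack=3)
Line 7: ['big', 'music'] (min_width=9, slack=8)

Answer: |leaf this        |
|standard dolphin |
|sand night corn  |
|big they kitchen |
|salt pepper      |
|purple sweet I   |
|big music        |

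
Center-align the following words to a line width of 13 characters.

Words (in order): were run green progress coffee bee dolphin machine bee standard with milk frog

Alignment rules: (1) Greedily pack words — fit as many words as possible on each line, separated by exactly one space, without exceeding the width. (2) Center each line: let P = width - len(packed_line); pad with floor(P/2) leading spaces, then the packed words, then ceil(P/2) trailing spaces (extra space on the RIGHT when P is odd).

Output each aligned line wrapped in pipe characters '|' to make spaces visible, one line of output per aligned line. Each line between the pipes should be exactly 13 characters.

Answer: |  were run   |
|    green    |
|  progress   |
| coffee bee  |
|   dolphin   |
| machine bee |
|standard with|
|  milk frog  |

Derivation:
Line 1: ['were', 'run'] (min_width=8, slack=5)
Line 2: ['green'] (min_width=5, slack=8)
Line 3: ['progress'] (min_width=8, slack=5)
Line 4: ['coffee', 'bee'] (min_width=10, slack=3)
Line 5: ['dolphin'] (min_width=7, slack=6)
Line 6: ['machine', 'bee'] (min_width=11, slack=2)
Line 7: ['standard', 'with'] (min_width=13, slack=0)
Line 8: ['milk', 'frog'] (min_width=9, slack=4)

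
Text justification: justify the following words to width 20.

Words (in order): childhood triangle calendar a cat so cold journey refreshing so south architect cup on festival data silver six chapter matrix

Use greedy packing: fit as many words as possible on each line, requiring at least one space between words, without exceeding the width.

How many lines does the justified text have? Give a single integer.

Line 1: ['childhood', 'triangle'] (min_width=18, slack=2)
Line 2: ['calendar', 'a', 'cat', 'so'] (min_width=17, slack=3)
Line 3: ['cold', 'journey'] (min_width=12, slack=8)
Line 4: ['refreshing', 'so', 'south'] (min_width=19, slack=1)
Line 5: ['architect', 'cup', 'on'] (min_width=16, slack=4)
Line 6: ['festival', 'data', 'silver'] (min_width=20, slack=0)
Line 7: ['six', 'chapter', 'matrix'] (min_width=18, slack=2)
Total lines: 7

Answer: 7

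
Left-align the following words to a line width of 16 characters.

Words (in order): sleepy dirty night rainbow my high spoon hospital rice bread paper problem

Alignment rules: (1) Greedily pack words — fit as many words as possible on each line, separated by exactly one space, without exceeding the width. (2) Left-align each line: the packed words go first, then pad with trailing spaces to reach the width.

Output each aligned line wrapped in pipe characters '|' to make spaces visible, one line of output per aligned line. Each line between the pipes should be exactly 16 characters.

Answer: |sleepy dirty    |
|night rainbow my|
|high spoon      |
|hospital rice   |
|bread paper     |
|problem         |

Derivation:
Line 1: ['sleepy', 'dirty'] (min_width=12, slack=4)
Line 2: ['night', 'rainbow', 'my'] (min_width=16, slack=0)
Line 3: ['high', 'spoon'] (min_width=10, slack=6)
Line 4: ['hospital', 'rice'] (min_width=13, slack=3)
Line 5: ['bread', 'paper'] (min_width=11, slack=5)
Line 6: ['problem'] (min_width=7, slack=9)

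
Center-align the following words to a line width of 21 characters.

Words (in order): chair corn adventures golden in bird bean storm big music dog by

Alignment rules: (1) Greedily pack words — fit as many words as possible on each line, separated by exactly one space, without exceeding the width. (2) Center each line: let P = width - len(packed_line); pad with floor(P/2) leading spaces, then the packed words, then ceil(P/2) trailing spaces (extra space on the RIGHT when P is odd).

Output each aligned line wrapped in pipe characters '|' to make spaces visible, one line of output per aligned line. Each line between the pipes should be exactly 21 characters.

Answer: |chair corn adventures|
| golden in bird bean |
| storm big music dog |
|         by          |

Derivation:
Line 1: ['chair', 'corn', 'adventures'] (min_width=21, slack=0)
Line 2: ['golden', 'in', 'bird', 'bean'] (min_width=19, slack=2)
Line 3: ['storm', 'big', 'music', 'dog'] (min_width=19, slack=2)
Line 4: ['by'] (min_width=2, slack=19)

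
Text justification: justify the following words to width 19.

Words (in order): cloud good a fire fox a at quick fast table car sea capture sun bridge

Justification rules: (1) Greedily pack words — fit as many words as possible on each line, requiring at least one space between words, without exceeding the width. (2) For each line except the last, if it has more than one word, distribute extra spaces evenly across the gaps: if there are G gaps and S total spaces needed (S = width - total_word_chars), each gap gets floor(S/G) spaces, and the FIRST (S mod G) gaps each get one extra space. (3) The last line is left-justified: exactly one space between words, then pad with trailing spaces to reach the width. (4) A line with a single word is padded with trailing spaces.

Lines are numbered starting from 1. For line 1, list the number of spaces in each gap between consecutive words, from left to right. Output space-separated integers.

Answer: 2 2 1

Derivation:
Line 1: ['cloud', 'good', 'a', 'fire'] (min_width=17, slack=2)
Line 2: ['fox', 'a', 'at', 'quick', 'fast'] (min_width=19, slack=0)
Line 3: ['table', 'car', 'sea'] (min_width=13, slack=6)
Line 4: ['capture', 'sun', 'bridge'] (min_width=18, slack=1)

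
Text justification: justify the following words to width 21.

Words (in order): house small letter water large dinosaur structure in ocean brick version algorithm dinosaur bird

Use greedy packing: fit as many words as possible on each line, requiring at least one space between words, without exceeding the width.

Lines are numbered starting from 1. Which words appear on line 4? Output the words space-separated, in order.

Answer: brick version

Derivation:
Line 1: ['house', 'small', 'letter'] (min_width=18, slack=3)
Line 2: ['water', 'large', 'dinosaur'] (min_width=20, slack=1)
Line 3: ['structure', 'in', 'ocean'] (min_width=18, slack=3)
Line 4: ['brick', 'version'] (min_width=13, slack=8)
Line 5: ['algorithm', 'dinosaur'] (min_width=18, slack=3)
Line 6: ['bird'] (min_width=4, slack=17)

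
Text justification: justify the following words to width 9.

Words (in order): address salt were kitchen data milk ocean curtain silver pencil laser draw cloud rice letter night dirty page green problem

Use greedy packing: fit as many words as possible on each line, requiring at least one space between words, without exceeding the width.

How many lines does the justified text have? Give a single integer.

Line 1: ['address'] (min_width=7, slack=2)
Line 2: ['salt', 'were'] (min_width=9, slack=0)
Line 3: ['kitchen'] (min_width=7, slack=2)
Line 4: ['data', 'milk'] (min_width=9, slack=0)
Line 5: ['ocean'] (min_width=5, slack=4)
Line 6: ['curtain'] (min_width=7, slack=2)
Line 7: ['silver'] (min_width=6, slack=3)
Line 8: ['pencil'] (min_width=6, slack=3)
Line 9: ['laser'] (min_width=5, slack=4)
Line 10: ['draw'] (min_width=4, slack=5)
Line 11: ['cloud'] (min_width=5, slack=4)
Line 12: ['rice'] (min_width=4, slack=5)
Line 13: ['letter'] (min_width=6, slack=3)
Line 14: ['night'] (min_width=5, slack=4)
Line 15: ['dirty'] (min_width=5, slack=4)
Line 16: ['page'] (min_width=4, slack=5)
Line 17: ['green'] (min_width=5, slack=4)
Line 18: ['problem'] (min_width=7, slack=2)
Total lines: 18

Answer: 18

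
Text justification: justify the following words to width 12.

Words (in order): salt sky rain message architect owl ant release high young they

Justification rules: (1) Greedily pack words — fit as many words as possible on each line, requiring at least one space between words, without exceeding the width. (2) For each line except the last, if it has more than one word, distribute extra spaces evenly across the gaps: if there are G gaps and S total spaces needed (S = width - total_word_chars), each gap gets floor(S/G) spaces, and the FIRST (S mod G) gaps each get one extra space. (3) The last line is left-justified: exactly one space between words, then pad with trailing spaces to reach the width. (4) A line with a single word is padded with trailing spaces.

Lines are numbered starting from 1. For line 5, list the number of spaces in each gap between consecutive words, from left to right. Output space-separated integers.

Line 1: ['salt', 'sky'] (min_width=8, slack=4)
Line 2: ['rain', 'message'] (min_width=12, slack=0)
Line 3: ['architect'] (min_width=9, slack=3)
Line 4: ['owl', 'ant'] (min_width=7, slack=5)
Line 5: ['release', 'high'] (min_width=12, slack=0)
Line 6: ['young', 'they'] (min_width=10, slack=2)

Answer: 1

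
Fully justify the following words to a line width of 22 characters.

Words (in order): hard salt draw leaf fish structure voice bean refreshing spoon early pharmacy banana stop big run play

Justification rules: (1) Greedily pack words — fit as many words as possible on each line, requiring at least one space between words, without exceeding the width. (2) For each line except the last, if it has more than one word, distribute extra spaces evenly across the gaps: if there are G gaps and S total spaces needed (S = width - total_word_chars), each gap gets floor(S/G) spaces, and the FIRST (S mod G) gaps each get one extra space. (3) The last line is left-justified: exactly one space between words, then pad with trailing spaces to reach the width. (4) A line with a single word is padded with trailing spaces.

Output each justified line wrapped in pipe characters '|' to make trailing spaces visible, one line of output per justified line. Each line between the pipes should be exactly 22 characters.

Line 1: ['hard', 'salt', 'draw', 'leaf'] (min_width=19, slack=3)
Line 2: ['fish', 'structure', 'voice'] (min_width=20, slack=2)
Line 3: ['bean', 'refreshing', 'spoon'] (min_width=21, slack=1)
Line 4: ['early', 'pharmacy', 'banana'] (min_width=21, slack=1)
Line 5: ['stop', 'big', 'run', 'play'] (min_width=17, slack=5)

Answer: |hard  salt  draw  leaf|
|fish  structure  voice|
|bean  refreshing spoon|
|early  pharmacy banana|
|stop big run play     |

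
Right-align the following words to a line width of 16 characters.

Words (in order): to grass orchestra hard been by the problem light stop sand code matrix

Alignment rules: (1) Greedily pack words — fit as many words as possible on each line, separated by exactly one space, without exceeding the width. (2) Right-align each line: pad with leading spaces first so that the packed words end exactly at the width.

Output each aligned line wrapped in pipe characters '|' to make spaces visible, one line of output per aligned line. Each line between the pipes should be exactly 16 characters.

Line 1: ['to', 'grass'] (min_width=8, slack=8)
Line 2: ['orchestra', 'hard'] (min_width=14, slack=2)
Line 3: ['been', 'by', 'the'] (min_width=11, slack=5)
Line 4: ['problem', 'light'] (min_width=13, slack=3)
Line 5: ['stop', 'sand', 'code'] (min_width=14, slack=2)
Line 6: ['matrix'] (min_width=6, slack=10)

Answer: |        to grass|
|  orchestra hard|
|     been by the|
|   problem light|
|  stop sand code|
|          matrix|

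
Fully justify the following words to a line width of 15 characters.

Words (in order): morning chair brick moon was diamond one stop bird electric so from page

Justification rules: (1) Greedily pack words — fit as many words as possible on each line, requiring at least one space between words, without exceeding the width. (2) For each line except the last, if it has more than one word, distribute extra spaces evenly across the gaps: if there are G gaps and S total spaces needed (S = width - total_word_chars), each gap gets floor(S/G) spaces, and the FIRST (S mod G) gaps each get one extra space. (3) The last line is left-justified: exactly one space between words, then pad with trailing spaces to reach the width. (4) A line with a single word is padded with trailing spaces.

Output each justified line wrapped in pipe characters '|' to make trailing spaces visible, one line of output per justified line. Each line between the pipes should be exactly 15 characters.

Line 1: ['morning', 'chair'] (min_width=13, slack=2)
Line 2: ['brick', 'moon', 'was'] (min_width=14, slack=1)
Line 3: ['diamond', 'one'] (min_width=11, slack=4)
Line 4: ['stop', 'bird'] (min_width=9, slack=6)
Line 5: ['electric', 'so'] (min_width=11, slack=4)
Line 6: ['from', 'page'] (min_width=9, slack=6)

Answer: |morning   chair|
|brick  moon was|
|diamond     one|
|stop       bird|
|electric     so|
|from page      |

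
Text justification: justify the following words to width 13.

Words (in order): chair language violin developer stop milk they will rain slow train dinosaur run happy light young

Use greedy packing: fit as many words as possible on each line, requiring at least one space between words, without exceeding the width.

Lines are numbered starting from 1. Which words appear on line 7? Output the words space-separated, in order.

Answer: rain slow

Derivation:
Line 1: ['chair'] (min_width=5, slack=8)
Line 2: ['language'] (min_width=8, slack=5)
Line 3: ['violin'] (min_width=6, slack=7)
Line 4: ['developer'] (min_width=9, slack=4)
Line 5: ['stop', 'milk'] (min_width=9, slack=4)
Line 6: ['they', 'will'] (min_width=9, slack=4)
Line 7: ['rain', 'slow'] (min_width=9, slack=4)
Line 8: ['train'] (min_width=5, slack=8)
Line 9: ['dinosaur', 'run'] (min_width=12, slack=1)
Line 10: ['happy', 'light'] (min_width=11, slack=2)
Line 11: ['young'] (min_width=5, slack=8)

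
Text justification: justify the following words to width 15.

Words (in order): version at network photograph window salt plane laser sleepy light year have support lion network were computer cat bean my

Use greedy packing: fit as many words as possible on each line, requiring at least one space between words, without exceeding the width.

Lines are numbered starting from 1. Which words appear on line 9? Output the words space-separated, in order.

Line 1: ['version', 'at'] (min_width=10, slack=5)
Line 2: ['network'] (min_width=7, slack=8)
Line 3: ['photograph'] (min_width=10, slack=5)
Line 4: ['window', 'salt'] (min_width=11, slack=4)
Line 5: ['plane', 'laser'] (min_width=11, slack=4)
Line 6: ['sleepy', 'light'] (min_width=12, slack=3)
Line 7: ['year', 'have'] (min_width=9, slack=6)
Line 8: ['support', 'lion'] (min_width=12, slack=3)
Line 9: ['network', 'were'] (min_width=12, slack=3)
Line 10: ['computer', 'cat'] (min_width=12, slack=3)
Line 11: ['bean', 'my'] (min_width=7, slack=8)

Answer: network were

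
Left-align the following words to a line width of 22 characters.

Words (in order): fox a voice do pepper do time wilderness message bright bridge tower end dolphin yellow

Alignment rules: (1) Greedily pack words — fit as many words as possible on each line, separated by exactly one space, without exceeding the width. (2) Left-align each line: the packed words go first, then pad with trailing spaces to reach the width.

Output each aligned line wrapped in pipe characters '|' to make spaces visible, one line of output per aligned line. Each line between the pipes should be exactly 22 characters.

Line 1: ['fox', 'a', 'voice', 'do', 'pepper'] (min_width=21, slack=1)
Line 2: ['do', 'time', 'wilderness'] (min_width=18, slack=4)
Line 3: ['message', 'bright', 'bridge'] (min_width=21, slack=1)
Line 4: ['tower', 'end', 'dolphin'] (min_width=17, slack=5)
Line 5: ['yellow'] (min_width=6, slack=16)

Answer: |fox a voice do pepper |
|do time wilderness    |
|message bright bridge |
|tower end dolphin     |
|yellow                |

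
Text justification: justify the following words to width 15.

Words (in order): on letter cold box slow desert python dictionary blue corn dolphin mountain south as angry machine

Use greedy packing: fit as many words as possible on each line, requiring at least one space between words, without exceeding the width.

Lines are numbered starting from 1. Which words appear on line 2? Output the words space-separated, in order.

Answer: box slow desert

Derivation:
Line 1: ['on', 'letter', 'cold'] (min_width=14, slack=1)
Line 2: ['box', 'slow', 'desert'] (min_width=15, slack=0)
Line 3: ['python'] (min_width=6, slack=9)
Line 4: ['dictionary', 'blue'] (min_width=15, slack=0)
Line 5: ['corn', 'dolphin'] (min_width=12, slack=3)
Line 6: ['mountain', 'south'] (min_width=14, slack=1)
Line 7: ['as', 'angry'] (min_width=8, slack=7)
Line 8: ['machine'] (min_width=7, slack=8)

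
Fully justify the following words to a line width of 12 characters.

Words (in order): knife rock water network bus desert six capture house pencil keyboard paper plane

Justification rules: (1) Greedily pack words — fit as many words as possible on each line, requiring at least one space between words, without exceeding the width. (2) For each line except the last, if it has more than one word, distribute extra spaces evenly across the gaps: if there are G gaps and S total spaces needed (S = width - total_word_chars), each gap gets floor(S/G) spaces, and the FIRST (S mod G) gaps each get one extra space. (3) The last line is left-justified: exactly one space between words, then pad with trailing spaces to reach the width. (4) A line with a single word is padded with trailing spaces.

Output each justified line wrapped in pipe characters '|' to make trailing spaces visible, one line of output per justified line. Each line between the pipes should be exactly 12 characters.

Answer: |knife   rock|
|water       |
|network  bus|
|desert   six|
|capture     |
|house pencil|
|keyboard    |
|paper plane |

Derivation:
Line 1: ['knife', 'rock'] (min_width=10, slack=2)
Line 2: ['water'] (min_width=5, slack=7)
Line 3: ['network', 'bus'] (min_width=11, slack=1)
Line 4: ['desert', 'six'] (min_width=10, slack=2)
Line 5: ['capture'] (min_width=7, slack=5)
Line 6: ['house', 'pencil'] (min_width=12, slack=0)
Line 7: ['keyboard'] (min_width=8, slack=4)
Line 8: ['paper', 'plane'] (min_width=11, slack=1)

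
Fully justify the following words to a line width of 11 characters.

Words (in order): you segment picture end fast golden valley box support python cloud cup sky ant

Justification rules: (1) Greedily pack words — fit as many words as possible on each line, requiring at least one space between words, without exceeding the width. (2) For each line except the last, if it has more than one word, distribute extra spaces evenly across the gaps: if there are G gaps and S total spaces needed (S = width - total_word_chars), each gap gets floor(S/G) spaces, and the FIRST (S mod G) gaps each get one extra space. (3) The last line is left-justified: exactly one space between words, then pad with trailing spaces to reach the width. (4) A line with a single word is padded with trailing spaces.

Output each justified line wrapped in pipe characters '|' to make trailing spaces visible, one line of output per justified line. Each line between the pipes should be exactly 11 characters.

Line 1: ['you', 'segment'] (min_width=11, slack=0)
Line 2: ['picture', 'end'] (min_width=11, slack=0)
Line 3: ['fast', 'golden'] (min_width=11, slack=0)
Line 4: ['valley', 'box'] (min_width=10, slack=1)
Line 5: ['support'] (min_width=7, slack=4)
Line 6: ['python'] (min_width=6, slack=5)
Line 7: ['cloud', 'cup'] (min_width=9, slack=2)
Line 8: ['sky', 'ant'] (min_width=7, slack=4)

Answer: |you segment|
|picture end|
|fast golden|
|valley  box|
|support    |
|python     |
|cloud   cup|
|sky ant    |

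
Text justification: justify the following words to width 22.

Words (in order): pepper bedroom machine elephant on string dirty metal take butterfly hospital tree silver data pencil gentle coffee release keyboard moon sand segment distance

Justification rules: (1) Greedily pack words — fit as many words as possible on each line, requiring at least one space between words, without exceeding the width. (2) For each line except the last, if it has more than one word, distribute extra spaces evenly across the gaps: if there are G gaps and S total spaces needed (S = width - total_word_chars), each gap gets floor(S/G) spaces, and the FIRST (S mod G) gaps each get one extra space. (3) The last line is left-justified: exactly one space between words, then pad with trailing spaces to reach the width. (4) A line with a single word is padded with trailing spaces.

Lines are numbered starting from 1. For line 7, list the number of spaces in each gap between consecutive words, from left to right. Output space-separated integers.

Answer: 2 1

Derivation:
Line 1: ['pepper', 'bedroom', 'machine'] (min_width=22, slack=0)
Line 2: ['elephant', 'on', 'string'] (min_width=18, slack=4)
Line 3: ['dirty', 'metal', 'take'] (min_width=16, slack=6)
Line 4: ['butterfly', 'hospital'] (min_width=18, slack=4)
Line 5: ['tree', 'silver', 'data'] (min_width=16, slack=6)
Line 6: ['pencil', 'gentle', 'coffee'] (min_width=20, slack=2)
Line 7: ['release', 'keyboard', 'moon'] (min_width=21, slack=1)
Line 8: ['sand', 'segment', 'distance'] (min_width=21, slack=1)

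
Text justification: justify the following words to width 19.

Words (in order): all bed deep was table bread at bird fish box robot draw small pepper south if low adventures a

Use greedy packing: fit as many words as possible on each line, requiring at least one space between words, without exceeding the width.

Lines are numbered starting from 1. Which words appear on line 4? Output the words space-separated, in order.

Line 1: ['all', 'bed', 'deep', 'was'] (min_width=16, slack=3)
Line 2: ['table', 'bread', 'at', 'bird'] (min_width=19, slack=0)
Line 3: ['fish', 'box', 'robot', 'draw'] (min_width=19, slack=0)
Line 4: ['small', 'pepper', 'south'] (min_width=18, slack=1)
Line 5: ['if', 'low', 'adventures', 'a'] (min_width=19, slack=0)

Answer: small pepper south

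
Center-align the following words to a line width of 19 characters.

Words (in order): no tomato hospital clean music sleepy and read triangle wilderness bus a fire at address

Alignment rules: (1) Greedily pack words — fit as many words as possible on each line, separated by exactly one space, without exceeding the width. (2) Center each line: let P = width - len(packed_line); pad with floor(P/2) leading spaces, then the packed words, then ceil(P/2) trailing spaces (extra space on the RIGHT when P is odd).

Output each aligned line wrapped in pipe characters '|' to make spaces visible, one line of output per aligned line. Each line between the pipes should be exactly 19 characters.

Answer: |no tomato hospital |
|clean music sleepy |
| and read triangle |
| wilderness bus a  |
|  fire at address  |

Derivation:
Line 1: ['no', 'tomato', 'hospital'] (min_width=18, slack=1)
Line 2: ['clean', 'music', 'sleepy'] (min_width=18, slack=1)
Line 3: ['and', 'read', 'triangle'] (min_width=17, slack=2)
Line 4: ['wilderness', 'bus', 'a'] (min_width=16, slack=3)
Line 5: ['fire', 'at', 'address'] (min_width=15, slack=4)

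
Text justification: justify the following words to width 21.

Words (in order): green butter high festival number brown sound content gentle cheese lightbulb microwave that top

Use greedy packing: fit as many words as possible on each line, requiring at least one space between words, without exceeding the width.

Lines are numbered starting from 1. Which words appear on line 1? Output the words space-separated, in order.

Line 1: ['green', 'butter', 'high'] (min_width=17, slack=4)
Line 2: ['festival', 'number', 'brown'] (min_width=21, slack=0)
Line 3: ['sound', 'content', 'gentle'] (min_width=20, slack=1)
Line 4: ['cheese', 'lightbulb'] (min_width=16, slack=5)
Line 5: ['microwave', 'that', 'top'] (min_width=18, slack=3)

Answer: green butter high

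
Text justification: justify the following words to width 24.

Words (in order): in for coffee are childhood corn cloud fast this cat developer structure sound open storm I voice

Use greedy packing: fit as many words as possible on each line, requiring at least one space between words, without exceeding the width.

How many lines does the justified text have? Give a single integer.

Line 1: ['in', 'for', 'coffee', 'are'] (min_width=17, slack=7)
Line 2: ['childhood', 'corn', 'cloud'] (min_width=20, slack=4)
Line 3: ['fast', 'this', 'cat', 'developer'] (min_width=23, slack=1)
Line 4: ['structure', 'sound', 'open'] (min_width=20, slack=4)
Line 5: ['storm', 'I', 'voice'] (min_width=13, slack=11)
Total lines: 5

Answer: 5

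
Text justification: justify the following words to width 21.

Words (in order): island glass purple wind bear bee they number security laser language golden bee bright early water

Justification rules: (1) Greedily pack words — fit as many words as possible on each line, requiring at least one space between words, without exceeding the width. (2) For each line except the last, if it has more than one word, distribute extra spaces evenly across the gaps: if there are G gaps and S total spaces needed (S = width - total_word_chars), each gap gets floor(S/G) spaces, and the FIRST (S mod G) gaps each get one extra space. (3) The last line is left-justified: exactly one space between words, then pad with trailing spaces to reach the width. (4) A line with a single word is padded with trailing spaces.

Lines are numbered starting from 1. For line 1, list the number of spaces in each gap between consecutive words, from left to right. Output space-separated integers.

Line 1: ['island', 'glass', 'purple'] (min_width=19, slack=2)
Line 2: ['wind', 'bear', 'bee', 'they'] (min_width=18, slack=3)
Line 3: ['number', 'security', 'laser'] (min_width=21, slack=0)
Line 4: ['language', 'golden', 'bee'] (min_width=19, slack=2)
Line 5: ['bright', 'early', 'water'] (min_width=18, slack=3)

Answer: 2 2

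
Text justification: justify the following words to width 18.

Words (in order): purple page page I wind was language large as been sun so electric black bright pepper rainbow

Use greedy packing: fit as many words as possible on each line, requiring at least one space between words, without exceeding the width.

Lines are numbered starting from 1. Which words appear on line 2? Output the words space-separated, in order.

Line 1: ['purple', 'page', 'page', 'I'] (min_width=18, slack=0)
Line 2: ['wind', 'was', 'language'] (min_width=17, slack=1)
Line 3: ['large', 'as', 'been', 'sun'] (min_width=17, slack=1)
Line 4: ['so', 'electric', 'black'] (min_width=17, slack=1)
Line 5: ['bright', 'pepper'] (min_width=13, slack=5)
Line 6: ['rainbow'] (min_width=7, slack=11)

Answer: wind was language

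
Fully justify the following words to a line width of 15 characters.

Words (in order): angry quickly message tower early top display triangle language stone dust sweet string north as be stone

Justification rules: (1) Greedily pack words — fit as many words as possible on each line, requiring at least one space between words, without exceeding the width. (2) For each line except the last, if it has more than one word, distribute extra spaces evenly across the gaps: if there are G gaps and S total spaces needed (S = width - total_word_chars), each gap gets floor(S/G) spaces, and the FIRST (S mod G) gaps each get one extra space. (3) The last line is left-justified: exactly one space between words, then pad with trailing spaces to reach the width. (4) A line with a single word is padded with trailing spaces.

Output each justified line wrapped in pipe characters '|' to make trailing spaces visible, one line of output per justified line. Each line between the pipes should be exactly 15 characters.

Answer: |angry   quickly|
|message   tower|
|early       top|
|display        |
|triangle       |
|language  stone|
|dust      sweet|
|string north as|
|be stone       |

Derivation:
Line 1: ['angry', 'quickly'] (min_width=13, slack=2)
Line 2: ['message', 'tower'] (min_width=13, slack=2)
Line 3: ['early', 'top'] (min_width=9, slack=6)
Line 4: ['display'] (min_width=7, slack=8)
Line 5: ['triangle'] (min_width=8, slack=7)
Line 6: ['language', 'stone'] (min_width=14, slack=1)
Line 7: ['dust', 'sweet'] (min_width=10, slack=5)
Line 8: ['string', 'north', 'as'] (min_width=15, slack=0)
Line 9: ['be', 'stone'] (min_width=8, slack=7)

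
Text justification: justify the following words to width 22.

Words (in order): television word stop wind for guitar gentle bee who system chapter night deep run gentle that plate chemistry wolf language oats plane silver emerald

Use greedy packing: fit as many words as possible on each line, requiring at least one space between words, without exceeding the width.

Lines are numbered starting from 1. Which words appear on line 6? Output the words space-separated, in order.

Answer: wolf language oats

Derivation:
Line 1: ['television', 'word', 'stop'] (min_width=20, slack=2)
Line 2: ['wind', 'for', 'guitar', 'gentle'] (min_width=22, slack=0)
Line 3: ['bee', 'who', 'system', 'chapter'] (min_width=22, slack=0)
Line 4: ['night', 'deep', 'run', 'gentle'] (min_width=21, slack=1)
Line 5: ['that', 'plate', 'chemistry'] (min_width=20, slack=2)
Line 6: ['wolf', 'language', 'oats'] (min_width=18, slack=4)
Line 7: ['plane', 'silver', 'emerald'] (min_width=20, slack=2)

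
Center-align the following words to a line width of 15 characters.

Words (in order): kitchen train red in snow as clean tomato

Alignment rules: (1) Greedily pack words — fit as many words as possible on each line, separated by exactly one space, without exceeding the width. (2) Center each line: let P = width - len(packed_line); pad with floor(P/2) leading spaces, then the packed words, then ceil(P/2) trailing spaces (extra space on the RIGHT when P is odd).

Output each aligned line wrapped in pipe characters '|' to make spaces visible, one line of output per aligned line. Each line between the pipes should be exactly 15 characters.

Line 1: ['kitchen', 'train'] (min_width=13, slack=2)
Line 2: ['red', 'in', 'snow', 'as'] (min_width=14, slack=1)
Line 3: ['clean', 'tomato'] (min_width=12, slack=3)

Answer: | kitchen train |
|red in snow as |
| clean tomato  |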